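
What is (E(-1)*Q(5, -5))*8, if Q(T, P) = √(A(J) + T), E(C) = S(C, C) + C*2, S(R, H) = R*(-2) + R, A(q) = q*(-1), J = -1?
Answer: -8*√6 ≈ -19.596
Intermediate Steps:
A(q) = -q
S(R, H) = -R (S(R, H) = -2*R + R = -R)
E(C) = C (E(C) = -C + C*2 = -C + 2*C = C)
Q(T, P) = √(1 + T) (Q(T, P) = √(-1*(-1) + T) = √(1 + T))
(E(-1)*Q(5, -5))*8 = -√(1 + 5)*8 = -√6*8 = -8*√6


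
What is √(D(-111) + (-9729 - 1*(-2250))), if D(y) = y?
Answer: I*√7590 ≈ 87.121*I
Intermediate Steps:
√(D(-111) + (-9729 - 1*(-2250))) = √(-111 + (-9729 - 1*(-2250))) = √(-111 + (-9729 + 2250)) = √(-111 - 7479) = √(-7590) = I*√7590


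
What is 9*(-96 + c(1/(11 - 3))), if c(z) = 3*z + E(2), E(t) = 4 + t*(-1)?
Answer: -6741/8 ≈ -842.63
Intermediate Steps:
E(t) = 4 - t
c(z) = 2 + 3*z (c(z) = 3*z + (4 - 1*2) = 3*z + (4 - 2) = 3*z + 2 = 2 + 3*z)
9*(-96 + c(1/(11 - 3))) = 9*(-96 + (2 + 3/(11 - 3))) = 9*(-96 + (2 + 3/8)) = 9*(-96 + 19/8) = 9*(-749/8) = -6741/8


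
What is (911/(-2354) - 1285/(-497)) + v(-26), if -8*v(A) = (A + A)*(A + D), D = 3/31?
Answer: -3013377789/18134039 ≈ -166.17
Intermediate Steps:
D = 3/31 (D = 3*(1/31) = 3/31 ≈ 0.096774)
v(A) = -A*(3/31 + A)/4 (v(A) = -(A + A)*(A + 3/31)/8 = -2*A*(3/31 + A)/8 = -A*(3/31 + A)/4)
(911/(-2354) - 1285/(-497)) + v(-26) = (911/(-2354) - 1285/(-497)) - 1/124*(-26)*(3 + 31*(-26)) = (911*(-1/2354) - 1285*(-1/497)) - 1/124*(-26)*(3 - 806) = (-911/2354 + 1285/497) - 1/124*(-26)*(-803) = 2572123/1169938 - 10439/62 = -3013377789/18134039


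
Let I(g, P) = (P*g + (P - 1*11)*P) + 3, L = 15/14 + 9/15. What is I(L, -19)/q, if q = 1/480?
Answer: 1818576/7 ≈ 2.5980e+5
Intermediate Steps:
L = 117/70 (L = 15*(1/14) + 9*(1/15) = 15/14 + 3/5 = 117/70 ≈ 1.6714)
q = 1/480 ≈ 0.0020833
I(g, P) = 3 + P*g + P*(-11 + P) (I(g, P) = (P*g + (P - 11)*P) + 3 = (P*g + (-11 + P)*P) + 3 = (P*g + P*(-11 + P)) + 3 = 3 + P*g + P*(-11 + P))
I(L, -19)/q = (3 + (-19)**2 - 11*(-19) - 19*117/70)/(1/480) = (3 + 361 + 209 - 2223/70)*480 = (37887/70)*480 = 1818576/7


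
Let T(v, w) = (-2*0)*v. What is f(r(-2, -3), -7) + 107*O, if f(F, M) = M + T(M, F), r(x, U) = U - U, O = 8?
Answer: 849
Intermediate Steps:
r(x, U) = 0
T(v, w) = 0 (T(v, w) = 0*v = 0)
f(F, M) = M (f(F, M) = M + 0 = M)
f(r(-2, -3), -7) + 107*O = -7 + 107*8 = -7 + 856 = 849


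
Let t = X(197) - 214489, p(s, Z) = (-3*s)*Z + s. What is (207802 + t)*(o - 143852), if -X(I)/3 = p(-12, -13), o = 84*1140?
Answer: 252338724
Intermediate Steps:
o = 95760
p(s, Z) = s - 3*Z*s (p(s, Z) = -3*Z*s + s = s - 3*Z*s)
X(I) = 1440 (X(I) = -(-36)*(1 - 3*(-13)) = -(-36)*(1 + 39) = -(-36)*40 = -3*(-480) = 1440)
t = -213049 (t = 1440 - 214489 = -213049)
(207802 + t)*(o - 143852) = (207802 - 213049)*(95760 - 143852) = -5247*(-48092) = 252338724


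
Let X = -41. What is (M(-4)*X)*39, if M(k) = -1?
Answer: 1599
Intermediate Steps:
(M(-4)*X)*39 = -1*(-41)*39 = 41*39 = 1599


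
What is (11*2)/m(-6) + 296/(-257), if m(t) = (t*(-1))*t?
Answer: -8155/4626 ≈ -1.7629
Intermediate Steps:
m(t) = -t² (m(t) = (-t)*t = -t²)
(11*2)/m(-6) + 296/(-257) = (11*2)/((-1*(-6)²)) + 296/(-257) = 22/((-1*36)) + 296*(-1/257) = 22/(-36) - 296/257 = 22*(-1/36) - 296/257 = -11/18 - 296/257 = -8155/4626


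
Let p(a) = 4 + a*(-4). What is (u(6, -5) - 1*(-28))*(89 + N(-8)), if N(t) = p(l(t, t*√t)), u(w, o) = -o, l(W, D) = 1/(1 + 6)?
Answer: 21351/7 ≈ 3050.1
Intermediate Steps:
l(W, D) = ⅐ (l(W, D) = 1/7 = ⅐)
p(a) = 4 - 4*a
N(t) = 24/7 (N(t) = 4 - 4*⅐ = 4 - 4/7 = 24/7)
(u(6, -5) - 1*(-28))*(89 + N(-8)) = (-1*(-5) - 1*(-28))*(89 + 24/7) = (5 + 28)*(647/7) = 33*(647/7) = 21351/7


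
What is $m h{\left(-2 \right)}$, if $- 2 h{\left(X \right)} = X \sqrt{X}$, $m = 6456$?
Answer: $6456 i \sqrt{2} \approx 9130.2 i$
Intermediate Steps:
$h{\left(X \right)} = - \frac{X^{\frac{3}{2}}}{2}$ ($h{\left(X \right)} = - \frac{X \sqrt{X}}{2} = - \frac{X^{\frac{3}{2}}}{2}$)
$m h{\left(-2 \right)} = 6456 \left(- \frac{\left(-2\right)^{\frac{3}{2}}}{2}\right) = 6456 \left(- \frac{\left(-2\right) i \sqrt{2}}{2}\right) = 6456 i \sqrt{2}$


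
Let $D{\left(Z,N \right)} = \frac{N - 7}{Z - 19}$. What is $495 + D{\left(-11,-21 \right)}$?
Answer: $\frac{7439}{15} \approx 495.93$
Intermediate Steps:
$D{\left(Z,N \right)} = \frac{-7 + N}{-19 + Z}$
$495 + D{\left(-11,-21 \right)} = 495 + \frac{-7 - 21}{-19 - 11} = 495 + \frac{1}{-30} \left(-28\right) = 495 - - \frac{14}{15} = 495 + \frac{14}{15} = \frac{7439}{15}$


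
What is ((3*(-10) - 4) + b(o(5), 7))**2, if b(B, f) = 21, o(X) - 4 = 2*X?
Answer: 169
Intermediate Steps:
o(X) = 4 + 2*X
((3*(-10) - 4) + b(o(5), 7))**2 = ((3*(-10) - 4) + 21)**2 = ((-30 - 4) + 21)**2 = (-34 + 21)**2 = (-13)**2 = 169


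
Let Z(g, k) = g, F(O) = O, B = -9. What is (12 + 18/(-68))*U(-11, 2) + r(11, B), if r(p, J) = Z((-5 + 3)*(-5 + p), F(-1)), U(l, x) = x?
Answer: 195/17 ≈ 11.471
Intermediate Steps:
r(p, J) = 10 - 2*p (r(p, J) = (-5 + 3)*(-5 + p) = -2*(-5 + p) = 10 - 2*p)
(12 + 18/(-68))*U(-11, 2) + r(11, B) = (12 + 18/(-68))*2 + (10 - 2*11) = (12 + 18*(-1/68))*2 + (10 - 22) = (12 - 9/34)*2 - 12 = (399/34)*2 - 12 = 399/17 - 12 = 195/17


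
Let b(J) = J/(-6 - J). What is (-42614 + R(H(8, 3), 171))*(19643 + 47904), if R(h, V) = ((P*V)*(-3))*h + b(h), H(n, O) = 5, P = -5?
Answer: -22134071148/11 ≈ -2.0122e+9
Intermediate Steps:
R(h, V) = -h/(6 + h) + 15*V*h (R(h, V) = (-5*V*(-3))*h - h/(6 + h) = (15*V)*h - h/(6 + h) = 15*V*h - h/(6 + h) = -h/(6 + h) + 15*V*h)
(-42614 + R(H(8, 3), 171))*(19643 + 47904) = (-42614 + 5*(-1 + 15*171*(6 + 5))/(6 + 5))*(19643 + 47904) = (-42614 + 5*(-1 + 15*171*11)/11)*67547 = (-42614 + 5*(1/11)*(-1 + 28215))*67547 = (-42614 + 5*(1/11)*28214)*67547 = (-42614 + 141070/11)*67547 = -327684/11*67547 = -22134071148/11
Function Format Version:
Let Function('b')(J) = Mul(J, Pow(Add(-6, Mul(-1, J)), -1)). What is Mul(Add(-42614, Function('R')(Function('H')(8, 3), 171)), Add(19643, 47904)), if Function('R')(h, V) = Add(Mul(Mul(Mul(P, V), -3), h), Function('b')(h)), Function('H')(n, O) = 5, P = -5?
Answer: Rational(-22134071148, 11) ≈ -2.0122e+9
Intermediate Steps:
Function('R')(h, V) = Add(Mul(-1, h, Pow(Add(6, h), -1)), Mul(15, V, h)) (Function('R')(h, V) = Add(Mul(Mul(Mul(-5, V), -3), h), Mul(-1, h, Pow(Add(6, h), -1))) = Add(Mul(Mul(15, V), h), Mul(-1, h, Pow(Add(6, h), -1))) = Add(Mul(15, V, h), Mul(-1, h, Pow(Add(6, h), -1))) = Add(Mul(-1, h, Pow(Add(6, h), -1)), Mul(15, V, h)))
Mul(Add(-42614, Function('R')(Function('H')(8, 3), 171)), Add(19643, 47904)) = Mul(Add(-42614, Mul(5, Pow(Add(6, 5), -1), Add(-1, Mul(15, 171, Add(6, 5))))), Add(19643, 47904)) = Mul(Add(-42614, Mul(5, Pow(11, -1), Add(-1, Mul(15, 171, 11)))), 67547) = Mul(Add(-42614, Mul(5, Rational(1, 11), Add(-1, 28215))), 67547) = Mul(Add(-42614, Mul(5, Rational(1, 11), 28214)), 67547) = Mul(Add(-42614, Rational(141070, 11)), 67547) = Mul(Rational(-327684, 11), 67547) = Rational(-22134071148, 11)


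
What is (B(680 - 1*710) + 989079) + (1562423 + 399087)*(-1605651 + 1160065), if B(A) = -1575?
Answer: -874020407356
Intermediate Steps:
(B(680 - 1*710) + 989079) + (1562423 + 399087)*(-1605651 + 1160065) = (-1575 + 989079) + (1562423 + 399087)*(-1605651 + 1160065) = 987504 + 1961510*(-445586) = 987504 - 874021394860 = -874020407356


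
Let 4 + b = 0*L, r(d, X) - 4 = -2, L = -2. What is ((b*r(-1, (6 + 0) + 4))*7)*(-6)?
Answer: 336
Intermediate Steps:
r(d, X) = 2 (r(d, X) = 4 - 2 = 2)
b = -4 (b = -4 + 0*(-2) = -4 + 0 = -4)
((b*r(-1, (6 + 0) + 4))*7)*(-6) = (-4*2*7)*(-6) = -8*7*(-6) = -56*(-6) = 336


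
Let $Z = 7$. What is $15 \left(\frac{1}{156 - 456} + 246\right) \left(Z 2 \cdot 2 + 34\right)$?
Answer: $\frac{2287769}{10} \approx 2.2878 \cdot 10^{5}$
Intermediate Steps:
$15 \left(\frac{1}{156 - 456} + 246\right) \left(Z 2 \cdot 2 + 34\right) = 15 \left(\frac{1}{156 - 456} + 246\right) \left(7 \cdot 2 \cdot 2 + 34\right) = 15 \left(\frac{1}{-300} + 246\right) \left(14 \cdot 2 + 34\right) = 15 \left(- \frac{1}{300} + 246\right) \left(28 + 34\right) = 15 \cdot \frac{73799}{300} \cdot 62 = 15 \cdot \frac{2287769}{150} = \frac{2287769}{10}$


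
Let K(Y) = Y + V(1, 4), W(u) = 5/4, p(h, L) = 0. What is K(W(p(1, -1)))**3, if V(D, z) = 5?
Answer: 15625/64 ≈ 244.14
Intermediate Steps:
W(u) = 5/4 (W(u) = 5*(1/4) = 5/4)
K(Y) = 5 + Y (K(Y) = Y + 5 = 5 + Y)
K(W(p(1, -1)))**3 = (5 + 5/4)**3 = (25/4)**3 = 15625/64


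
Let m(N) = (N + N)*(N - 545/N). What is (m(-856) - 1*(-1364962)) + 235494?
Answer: 3064838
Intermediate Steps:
m(N) = 2*N*(N - 545/N) (m(N) = (2*N)*(N - 545/N) = 2*N*(N - 545/N))
(m(-856) - 1*(-1364962)) + 235494 = ((-1090 + 2*(-856)²) - 1*(-1364962)) + 235494 = ((-1090 + 2*732736) + 1364962) + 235494 = ((-1090 + 1465472) + 1364962) + 235494 = (1464382 + 1364962) + 235494 = 2829344 + 235494 = 3064838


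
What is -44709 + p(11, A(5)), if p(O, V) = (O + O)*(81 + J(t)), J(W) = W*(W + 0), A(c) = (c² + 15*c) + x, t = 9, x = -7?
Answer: -41145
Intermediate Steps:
A(c) = -7 + c² + 15*c (A(c) = (c² + 15*c) - 7 = -7 + c² + 15*c)
J(W) = W² (J(W) = W*W = W²)
p(O, V) = 324*O (p(O, V) = (O + O)*(81 + 9²) = (2*O)*(81 + 81) = (2*O)*162 = 324*O)
-44709 + p(11, A(5)) = -44709 + 324*11 = -44709 + 3564 = -41145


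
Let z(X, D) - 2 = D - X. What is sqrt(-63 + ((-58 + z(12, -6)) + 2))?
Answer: 3*I*sqrt(15) ≈ 11.619*I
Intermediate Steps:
z(X, D) = 2 + D - X (z(X, D) = 2 + (D - X) = 2 + D - X)
sqrt(-63 + ((-58 + z(12, -6)) + 2)) = sqrt(-63 + ((-58 + (2 - 6 - 1*12)) + 2)) = sqrt(-63 + ((-58 + (2 - 6 - 12)) + 2)) = sqrt(-63 + ((-58 - 16) + 2)) = sqrt(-63 + (-74 + 2)) = sqrt(-63 - 72) = sqrt(-135) = 3*I*sqrt(15)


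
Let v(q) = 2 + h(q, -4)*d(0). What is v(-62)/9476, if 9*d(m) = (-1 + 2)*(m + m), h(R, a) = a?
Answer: 1/4738 ≈ 0.00021106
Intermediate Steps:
d(m) = 2*m/9 (d(m) = ((-1 + 2)*(m + m))/9 = (1*(2*m))/9 = (2*m)/9 = 2*m/9)
v(q) = 2 (v(q) = 2 - 8*0/9 = 2 - 4*0 = 2 + 0 = 2)
v(-62)/9476 = 2/9476 = 2*(1/9476) = 1/4738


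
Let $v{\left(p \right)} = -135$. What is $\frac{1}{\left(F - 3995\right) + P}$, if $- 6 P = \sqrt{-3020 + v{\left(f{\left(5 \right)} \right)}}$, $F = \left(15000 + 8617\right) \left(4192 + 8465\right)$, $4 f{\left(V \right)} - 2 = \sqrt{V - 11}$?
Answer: $\frac{10760989464}{3216635951231086691} + \frac{6 i \sqrt{3155}}{3216635951231086691} \approx 3.3454 \cdot 10^{-9} + 1.0477 \cdot 10^{-16} i$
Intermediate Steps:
$f{\left(V \right)} = \frac{1}{2} + \frac{\sqrt{-11 + V}}{4}$ ($f{\left(V \right)} = \frac{1}{2} + \frac{\sqrt{V - 11}}{4} = \frac{1}{2} + \frac{\sqrt{-11 + V}}{4}$)
$F = 298920369$ ($F = 23617 \cdot 12657 = 298920369$)
$P = - \frac{i \sqrt{3155}}{6}$ ($P = - \frac{\sqrt{-3020 - 135}}{6} = - \frac{\sqrt{-3155}}{6} = - \frac{i \sqrt{3155}}{6} \approx - 9.3616 i$)
$\frac{1}{\left(F - 3995\right) + P} = \frac{1}{\left(298920369 - 3995\right) - \frac{i \sqrt{3155}}{6}} = \frac{1}{298916374 - \frac{i \sqrt{3155}}{6}}$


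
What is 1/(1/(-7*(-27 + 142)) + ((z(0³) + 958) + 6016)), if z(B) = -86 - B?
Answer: 805/5544839 ≈ 0.00014518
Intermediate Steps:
1/(1/(-7*(-27 + 142)) + ((z(0³) + 958) + 6016)) = 1/(1/(-7*(-27 + 142)) + (((-86 - 1*0³) + 958) + 6016)) = 1/(1/(-7*115) + (((-86 - 1*0) + 958) + 6016)) = 1/(1/(-805) + (((-86 + 0) + 958) + 6016)) = 1/(-1/805 + ((-86 + 958) + 6016)) = 1/(-1/805 + (872 + 6016)) = 1/(-1/805 + 6888) = 1/(5544839/805) = 805/5544839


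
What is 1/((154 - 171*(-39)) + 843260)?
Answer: 1/850083 ≈ 1.1764e-6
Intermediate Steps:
1/((154 - 171*(-39)) + 843260) = 1/((154 + 6669) + 843260) = 1/(6823 + 843260) = 1/850083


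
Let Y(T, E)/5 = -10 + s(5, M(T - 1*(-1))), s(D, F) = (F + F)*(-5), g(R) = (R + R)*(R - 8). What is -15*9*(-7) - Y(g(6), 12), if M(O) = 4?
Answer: 1195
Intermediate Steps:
g(R) = 2*R*(-8 + R) (g(R) = (2*R)*(-8 + R) = 2*R*(-8 + R))
s(D, F) = -10*F (s(D, F) = (2*F)*(-5) = -10*F)
Y(T, E) = -250 (Y(T, E) = 5*(-10 - 10*4) = 5*(-10 - 40) = 5*(-50) = -250)
-15*9*(-7) - Y(g(6), 12) = -15*9*(-7) - 1*(-250) = -135*(-7) + 250 = 945 + 250 = 1195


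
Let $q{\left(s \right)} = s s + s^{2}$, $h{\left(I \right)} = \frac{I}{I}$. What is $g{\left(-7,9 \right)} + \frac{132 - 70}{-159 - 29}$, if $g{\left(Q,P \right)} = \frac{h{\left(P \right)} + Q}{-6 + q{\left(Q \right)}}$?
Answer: $- \frac{427}{1081} \approx -0.395$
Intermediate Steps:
$h{\left(I \right)} = 1$
$q{\left(s \right)} = 2 s^{2}$ ($q{\left(s \right)} = s^{2} + s^{2} = 2 s^{2}$)
$g{\left(Q,P \right)} = \frac{1 + Q}{-6 + 2 Q^{2}}$
$g{\left(-7,9 \right)} + \frac{132 - 70}{-159 - 29} = \frac{1 - 7}{2 \left(-3 + \left(-7\right)^{2}\right)} + \frac{132 - 70}{-159 - 29} = \frac{1}{2} \frac{1}{-3 + 49} \left(-6\right) + \frac{62}{-188} = \frac{1}{2} \cdot \frac{1}{46} \left(-6\right) + 62 \left(- \frac{1}{188}\right) = \frac{1}{2} \cdot \frac{1}{46} \left(-6\right) - \frac{31}{94} = - \frac{3}{46} - \frac{31}{94} = - \frac{427}{1081}$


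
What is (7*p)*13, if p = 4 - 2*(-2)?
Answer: 728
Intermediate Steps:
p = 8 (p = 4 + 4 = 8)
(7*p)*13 = (7*8)*13 = 56*13 = 728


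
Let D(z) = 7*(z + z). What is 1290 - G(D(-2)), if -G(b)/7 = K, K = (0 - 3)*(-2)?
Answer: 1332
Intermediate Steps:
D(z) = 14*z (D(z) = 7*(2*z) = 14*z)
K = 6 (K = -3*(-2) = 6)
G(b) = -42 (G(b) = -7*6 = -42)
1290 - G(D(-2)) = 1290 - 1*(-42) = 1290 + 42 = 1332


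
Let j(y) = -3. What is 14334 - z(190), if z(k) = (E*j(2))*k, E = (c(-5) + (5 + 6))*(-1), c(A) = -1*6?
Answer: 11484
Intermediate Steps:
c(A) = -6
E = -5 (E = (-6 + (5 + 6))*(-1) = (-6 + 11)*(-1) = 5*(-1) = -5)
z(k) = 15*k (z(k) = (-5*(-3))*k = 15*k)
14334 - z(190) = 14334 - 15*190 = 14334 - 1*2850 = 14334 - 2850 = 11484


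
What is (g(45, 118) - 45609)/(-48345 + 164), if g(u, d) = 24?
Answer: 45585/48181 ≈ 0.94612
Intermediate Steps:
(g(45, 118) - 45609)/(-48345 + 164) = (24 - 45609)/(-48345 + 164) = -45585/(-48181) = -45585*(-1/48181) = 45585/48181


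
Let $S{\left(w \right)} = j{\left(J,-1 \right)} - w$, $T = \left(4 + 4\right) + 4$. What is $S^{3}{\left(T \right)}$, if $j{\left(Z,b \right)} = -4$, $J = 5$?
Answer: $-4096$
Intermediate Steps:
$T = 12$ ($T = 8 + 4 = 12$)
$S{\left(w \right)} = -4 - w$
$S^{3}{\left(T \right)} = \left(-4 - 12\right)^{3} = \left(-16\right)^{3} = -4096$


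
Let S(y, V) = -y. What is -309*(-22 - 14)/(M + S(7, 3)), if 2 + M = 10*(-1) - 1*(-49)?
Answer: 1854/5 ≈ 370.80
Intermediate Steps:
M = 37 (M = -2 + (10*(-1) - 1*(-49)) = -2 + (-10 + 49) = -2 + 39 = 37)
-309*(-22 - 14)/(M + S(7, 3)) = -309*(-22 - 14)/(37 - 1*7) = -(-11124)/(37 - 7) = -(-11124)/30 = -309*(-6/5) = 1854/5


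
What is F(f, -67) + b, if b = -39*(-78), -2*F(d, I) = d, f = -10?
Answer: 3047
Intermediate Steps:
F(d, I) = -d/2
b = 3042
F(f, -67) + b = -1/2*(-10) + 3042 = 5 + 3042 = 3047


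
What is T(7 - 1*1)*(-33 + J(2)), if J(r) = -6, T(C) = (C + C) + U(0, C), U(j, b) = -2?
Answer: -390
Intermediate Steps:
T(C) = -2 + 2*C (T(C) = (C + C) - 2 = 2*C - 2 = -2 + 2*C)
T(7 - 1*1)*(-33 + J(2)) = (-2 + 2*(7 - 1*1))*(-33 - 6) = (-2 + 2*(7 - 1))*(-39) = (-2 + 2*6)*(-39) = (-2 + 12)*(-39) = 10*(-39) = -390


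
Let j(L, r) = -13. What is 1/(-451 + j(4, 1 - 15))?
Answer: -1/464 ≈ -0.0021552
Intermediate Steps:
1/(-451 + j(4, 1 - 15)) = 1/(-451 - 13) = 1/(-464) = -1/464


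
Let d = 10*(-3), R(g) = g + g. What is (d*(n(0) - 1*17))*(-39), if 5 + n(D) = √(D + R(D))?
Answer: -25740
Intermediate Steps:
R(g) = 2*g
n(D) = -5 + √3*√D (n(D) = -5 + √(D + 2*D) = -5 + √(3*D) = -5 + √3*√D)
d = -30
(d*(n(0) - 1*17))*(-39) = -30*((-5 + √3*√0) - 1*17)*(-39) = -30*((-5 + √3*0) - 17)*(-39) = -30*((-5 + 0) - 17)*(-39) = -30*(-5 - 17)*(-39) = -30*(-22)*(-39) = 660*(-39) = -25740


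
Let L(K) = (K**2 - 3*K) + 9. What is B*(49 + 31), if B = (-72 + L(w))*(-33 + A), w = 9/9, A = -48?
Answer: 421200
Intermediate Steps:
w = 1 (w = 9*(1/9) = 1)
L(K) = 9 + K**2 - 3*K
B = 5265 (B = (-72 + (9 + 1**2 - 3*1))*(-33 - 48) = (-72 + (9 + 1 - 3))*(-81) = (-72 + 7)*(-81) = -65*(-81) = 5265)
B*(49 + 31) = 5265*(49 + 31) = 5265*80 = 421200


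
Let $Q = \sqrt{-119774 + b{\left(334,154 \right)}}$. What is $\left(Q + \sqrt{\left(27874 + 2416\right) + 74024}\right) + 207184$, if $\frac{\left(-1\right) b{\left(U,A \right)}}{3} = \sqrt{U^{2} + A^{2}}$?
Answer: $207184 + \sqrt{104314} + \sqrt{-119774 - 6 \sqrt{33818}} \approx 2.0751 \cdot 10^{5} + 347.67 i$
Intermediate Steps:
$b{\left(U,A \right)} = - 3 \sqrt{A^{2} + U^{2}}$ ($b{\left(U,A \right)} = - 3 \sqrt{U^{2} + A^{2}} = - 3 \sqrt{A^{2} + U^{2}}$)
$Q = \sqrt{-119774 - 6 \sqrt{33818}}$ ($Q = \sqrt{-119774 - 3 \sqrt{154^{2} + 334^{2}}} = \sqrt{-119774 - 3 \sqrt{23716 + 111556}} = \sqrt{-119774 - 3 \sqrt{135272}} = \sqrt{-119774 - 3 \cdot 2 \sqrt{33818}} = \sqrt{-119774 - 6 \sqrt{33818}} \approx 347.67 i$)
$\left(Q + \sqrt{\left(27874 + 2416\right) + 74024}\right) + 207184 = \left(\sqrt{-119774 - 6 \sqrt{33818}} + \sqrt{\left(27874 + 2416\right) + 74024}\right) + 207184 = \left(\sqrt{-119774 - 6 \sqrt{33818}} + \sqrt{30290 + 74024}\right) + 207184 = \left(\sqrt{-119774 - 6 \sqrt{33818}} + \sqrt{104314}\right) + 207184 = \left(\sqrt{104314} + \sqrt{-119774 - 6 \sqrt{33818}}\right) + 207184 = 207184 + \sqrt{104314} + \sqrt{-119774 - 6 \sqrt{33818}}$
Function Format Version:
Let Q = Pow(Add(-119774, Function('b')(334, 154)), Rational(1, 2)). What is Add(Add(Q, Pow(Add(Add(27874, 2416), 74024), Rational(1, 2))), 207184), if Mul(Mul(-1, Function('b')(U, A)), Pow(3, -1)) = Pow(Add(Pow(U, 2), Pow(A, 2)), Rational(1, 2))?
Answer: Add(207184, Pow(104314, Rational(1, 2)), Pow(Add(-119774, Mul(-6, Pow(33818, Rational(1, 2)))), Rational(1, 2))) ≈ Add(2.0751e+5, Mul(347.67, I))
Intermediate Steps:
Function('b')(U, A) = Mul(-3, Pow(Add(Pow(A, 2), Pow(U, 2)), Rational(1, 2))) (Function('b')(U, A) = Mul(-3, Pow(Add(Pow(U, 2), Pow(A, 2)), Rational(1, 2))) = Mul(-3, Pow(Add(Pow(A, 2), Pow(U, 2)), Rational(1, 2))))
Q = Pow(Add(-119774, Mul(-6, Pow(33818, Rational(1, 2)))), Rational(1, 2)) (Q = Pow(Add(-119774, Mul(-3, Pow(Add(Pow(154, 2), Pow(334, 2)), Rational(1, 2)))), Rational(1, 2)) = Pow(Add(-119774, Mul(-3, Pow(Add(23716, 111556), Rational(1, 2)))), Rational(1, 2)) = Pow(Add(-119774, Mul(-3, Pow(135272, Rational(1, 2)))), Rational(1, 2)) = Pow(Add(-119774, Mul(-3, Mul(2, Pow(33818, Rational(1, 2))))), Rational(1, 2)) = Pow(Add(-119774, Mul(-6, Pow(33818, Rational(1, 2)))), Rational(1, 2)) ≈ Mul(347.67, I))
Add(Add(Q, Pow(Add(Add(27874, 2416), 74024), Rational(1, 2))), 207184) = Add(Add(Pow(Add(-119774, Mul(-6, Pow(33818, Rational(1, 2)))), Rational(1, 2)), Pow(Add(Add(27874, 2416), 74024), Rational(1, 2))), 207184) = Add(Add(Pow(Add(-119774, Mul(-6, Pow(33818, Rational(1, 2)))), Rational(1, 2)), Pow(Add(30290, 74024), Rational(1, 2))), 207184) = Add(Add(Pow(Add(-119774, Mul(-6, Pow(33818, Rational(1, 2)))), Rational(1, 2)), Pow(104314, Rational(1, 2))), 207184) = Add(Add(Pow(104314, Rational(1, 2)), Pow(Add(-119774, Mul(-6, Pow(33818, Rational(1, 2)))), Rational(1, 2))), 207184) = Add(207184, Pow(104314, Rational(1, 2)), Pow(Add(-119774, Mul(-6, Pow(33818, Rational(1, 2)))), Rational(1, 2)))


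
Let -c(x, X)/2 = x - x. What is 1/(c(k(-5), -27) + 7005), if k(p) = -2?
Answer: 1/7005 ≈ 0.00014276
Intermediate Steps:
c(x, X) = 0 (c(x, X) = -2*(x - x) = -2*0 = 0)
1/(c(k(-5), -27) + 7005) = 1/(0 + 7005) = 1/7005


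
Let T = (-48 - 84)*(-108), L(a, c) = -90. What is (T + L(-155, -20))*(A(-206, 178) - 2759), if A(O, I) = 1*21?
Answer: -38786508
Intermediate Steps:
A(O, I) = 21
T = 14256 (T = -132*(-108) = 14256)
(T + L(-155, -20))*(A(-206, 178) - 2759) = (14256 - 90)*(21 - 2759) = 14166*(-2738) = -38786508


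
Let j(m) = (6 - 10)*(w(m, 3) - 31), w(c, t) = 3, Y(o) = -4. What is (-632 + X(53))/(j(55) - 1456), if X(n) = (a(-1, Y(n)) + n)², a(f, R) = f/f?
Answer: -571/336 ≈ -1.6994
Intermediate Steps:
a(f, R) = 1
X(n) = (1 + n)²
j(m) = 112 (j(m) = (6 - 10)*(3 - 31) = -4*(-28) = 112)
(-632 + X(53))/(j(55) - 1456) = (-632 + (1 + 53)²)/(112 - 1456) = (-632 + 54²)/(-1344) = (-632 + 2916)*(-1/1344) = 2284*(-1/1344) = -571/336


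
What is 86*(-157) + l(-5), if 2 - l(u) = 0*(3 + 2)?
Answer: -13500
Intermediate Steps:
l(u) = 2 (l(u) = 2 - 0*(3 + 2) = 2 - 0*5 = 2 - 1*0 = 2 + 0 = 2)
86*(-157) + l(-5) = 86*(-157) + 2 = -13502 + 2 = -13500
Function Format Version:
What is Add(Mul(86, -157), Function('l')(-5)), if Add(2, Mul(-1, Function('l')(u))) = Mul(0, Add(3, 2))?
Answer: -13500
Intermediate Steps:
Function('l')(u) = 2 (Function('l')(u) = Add(2, Mul(-1, Mul(0, Add(3, 2)))) = Add(2, Mul(-1, Mul(0, 5))) = Add(2, Mul(-1, 0)) = Add(2, 0) = 2)
Add(Mul(86, -157), Function('l')(-5)) = Add(Mul(86, -157), 2) = Add(-13502, 2) = -13500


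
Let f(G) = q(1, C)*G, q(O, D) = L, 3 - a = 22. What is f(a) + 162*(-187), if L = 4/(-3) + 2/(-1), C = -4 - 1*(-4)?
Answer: -90692/3 ≈ -30231.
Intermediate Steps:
a = -19 (a = 3 - 1*22 = 3 - 22 = -19)
C = 0 (C = -4 + 4 = 0)
L = -10/3 (L = 4*(-1/3) + 2*(-1) = -4/3 - 2 = -10/3 ≈ -3.3333)
q(O, D) = -10/3
f(G) = -10*G/3
f(a) + 162*(-187) = -10/3*(-19) + 162*(-187) = 190/3 - 30294 = -90692/3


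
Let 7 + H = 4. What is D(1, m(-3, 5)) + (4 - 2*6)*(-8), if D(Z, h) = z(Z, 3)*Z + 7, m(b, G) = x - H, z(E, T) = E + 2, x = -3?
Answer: 74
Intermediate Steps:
z(E, T) = 2 + E
H = -3 (H = -7 + 4 = -3)
m(b, G) = 0 (m(b, G) = -3 - 1*(-3) = -3 + 3 = 0)
D(Z, h) = 7 + Z*(2 + Z) (D(Z, h) = (2 + Z)*Z + 7 = Z*(2 + Z) + 7 = 7 + Z*(2 + Z))
D(1, m(-3, 5)) + (4 - 2*6)*(-8) = (7 + 1*(2 + 1)) + (4 - 2*6)*(-8) = (7 + 1*3) + (4 - 12)*(-8) = (7 + 3) - 8*(-8) = 10 + 64 = 74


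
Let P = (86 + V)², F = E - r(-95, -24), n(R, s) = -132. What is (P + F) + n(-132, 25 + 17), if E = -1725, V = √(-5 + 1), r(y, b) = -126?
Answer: 5661 + 344*I ≈ 5661.0 + 344.0*I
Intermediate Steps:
V = 2*I (V = √(-4) = 2*I ≈ 2.0*I)
F = -1599 (F = -1725 - 1*(-126) = -1725 + 126 = -1599)
P = (86 + 2*I)² ≈ 7392.0 + 344.0*I
(P + F) + n(-132, 25 + 17) = ((7392 + 344*I) - 1599) - 132 = (5793 + 344*I) - 132 = 5661 + 344*I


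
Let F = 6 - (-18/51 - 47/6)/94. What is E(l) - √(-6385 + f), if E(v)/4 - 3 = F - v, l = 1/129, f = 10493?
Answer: 1247755/34357 - 2*√1027 ≈ -27.776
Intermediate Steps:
F = 58363/9588 (F = 6 - (-18*1/51 - 47*⅙)/94 = 6 - (-6/17 - 47/6)/94 = 6 - (-835)/(102*94) = 6 - 1*(-835/9588) = 6 + 835/9588 = 58363/9588 ≈ 6.0871)
l = 1/129 ≈ 0.0077519
E(v) = 87127/2397 - 4*v (E(v) = 12 + 4*(58363/9588 - v) = 12 + (58363/2397 - 4*v) = 87127/2397 - 4*v)
E(l) - √(-6385 + f) = (87127/2397 - 4*1/129) - √(-6385 + 10493) = (87127/2397 - 4/129) - √4108 = 1247755/34357 - 2*√1027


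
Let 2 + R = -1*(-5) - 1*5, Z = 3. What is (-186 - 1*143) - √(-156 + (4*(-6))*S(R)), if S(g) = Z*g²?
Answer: -329 - 2*I*√111 ≈ -329.0 - 21.071*I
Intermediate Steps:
R = -2 (R = -2 + (-1*(-5) - 1*5) = -2 + (5 - 5) = -2 + 0 = -2)
S(g) = 3*g²
(-186 - 1*143) - √(-156 + (4*(-6))*S(R)) = (-186 - 1*143) - √(-156 + (4*(-6))*(3*(-2)²)) = (-186 - 143) - √(-156 - 72*4) = -329 - √(-156 - 24*12) = -329 - √(-156 - 288) = -329 - √(-444) = -329 - 2*I*√111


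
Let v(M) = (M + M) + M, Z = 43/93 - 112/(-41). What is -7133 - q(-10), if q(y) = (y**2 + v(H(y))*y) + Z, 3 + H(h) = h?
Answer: -29078678/3813 ≈ -7626.2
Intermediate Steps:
H(h) = -3 + h
Z = 12179/3813 (Z = 43*(1/93) - 112*(-1/41) = 43/93 + 112/41 = 12179/3813 ≈ 3.1941)
v(M) = 3*M (v(M) = 2*M + M = 3*M)
q(y) = 12179/3813 + y**2 + y*(-9 + 3*y) (q(y) = (y**2 + (3*(-3 + y))*y) + 12179/3813 = (y**2 + (-9 + 3*y)*y) + 12179/3813 = (y**2 + y*(-9 + 3*y)) + 12179/3813 = 12179/3813 + y**2 + y*(-9 + 3*y))
-7133 - q(-10) = -7133 - (12179/3813 - 9*(-10) + 4*(-10)**2) = -7133 - (12179/3813 + 90 + 4*100) = -7133 - (12179/3813 + 90 + 400) = -7133 - 1*1880549/3813 = -7133 - 1880549/3813 = -29078678/3813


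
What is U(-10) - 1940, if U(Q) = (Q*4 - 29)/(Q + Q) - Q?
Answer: -38531/20 ≈ -1926.6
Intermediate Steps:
U(Q) = -Q + (-29 + 4*Q)/(2*Q) (U(Q) = (4*Q - 29)/((2*Q)) - Q = (-29 + 4*Q)*(1/(2*Q)) - Q = (-29 + 4*Q)/(2*Q) - Q = -Q + (-29 + 4*Q)/(2*Q))
U(-10) - 1940 = (2 - 1*(-10) - 29/2/(-10)) - 1940 = (2 + 10 - 29/2*(-⅒)) - 1940 = (2 + 10 + 29/20) - 1940 = 269/20 - 1940 = -38531/20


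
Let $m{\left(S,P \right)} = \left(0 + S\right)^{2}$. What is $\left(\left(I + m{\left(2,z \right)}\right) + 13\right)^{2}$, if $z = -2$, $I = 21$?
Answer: $1444$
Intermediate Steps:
$m{\left(S,P \right)} = S^{2}$
$\left(\left(I + m{\left(2,z \right)}\right) + 13\right)^{2} = \left(\left(21 + 2^{2}\right) + 13\right)^{2} = \left(\left(21 + 4\right) + 13\right)^{2} = \left(25 + 13\right)^{2} = 38^{2} = 1444$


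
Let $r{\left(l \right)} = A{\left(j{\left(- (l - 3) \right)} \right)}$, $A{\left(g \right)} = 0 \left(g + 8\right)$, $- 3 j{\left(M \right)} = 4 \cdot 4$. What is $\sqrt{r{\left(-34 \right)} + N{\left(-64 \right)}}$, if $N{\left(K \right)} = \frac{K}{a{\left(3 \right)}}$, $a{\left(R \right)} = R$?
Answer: $\frac{8 i \sqrt{3}}{3} \approx 4.6188 i$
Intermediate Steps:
$j{\left(M \right)} = - \frac{16}{3}$ ($j{\left(M \right)} = - \frac{4 \cdot 4}{3} = \left(- \frac{1}{3}\right) 16 = - \frac{16}{3}$)
$A{\left(g \right)} = 0$ ($A{\left(g \right)} = 0 \left(8 + g\right) = 0$)
$r{\left(l \right)} = 0$
$N{\left(K \right)} = \frac{K}{3}$
$\sqrt{r{\left(-34 \right)} + N{\left(-64 \right)}} = \sqrt{0 + \frac{1}{3} \left(-64\right)} = \sqrt{0 - \frac{64}{3}} = \sqrt{- \frac{64}{3}} = \frac{8 i \sqrt{3}}{3}$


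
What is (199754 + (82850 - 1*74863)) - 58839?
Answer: 148902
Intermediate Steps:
(199754 + (82850 - 1*74863)) - 58839 = (199754 + (82850 - 74863)) - 58839 = (199754 + 7987) - 58839 = 207741 - 58839 = 148902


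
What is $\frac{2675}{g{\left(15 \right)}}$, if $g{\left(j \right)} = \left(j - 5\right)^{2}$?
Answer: $\frac{107}{4} \approx 26.75$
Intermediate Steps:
$g{\left(j \right)} = \left(-5 + j\right)^{2}$
$\frac{2675}{g{\left(15 \right)}} = \frac{2675}{\left(-5 + 15\right)^{2}} = \frac{2675}{10^{2}} = \frac{2675}{100} = 2675 \cdot \frac{1}{100} = \frac{107}{4}$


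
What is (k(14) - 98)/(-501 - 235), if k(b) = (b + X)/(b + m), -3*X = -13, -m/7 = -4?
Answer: 12293/92736 ≈ 0.13256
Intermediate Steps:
m = 28 (m = -7*(-4) = 28)
X = 13/3 (X = -1/3*(-13) = 13/3 ≈ 4.3333)
k(b) = (13/3 + b)/(28 + b) (k(b) = (b + 13/3)/(b + 28) = (13/3 + b)/(28 + b))
(k(14) - 98)/(-501 - 235) = ((13/3 + 14)/(28 + 14) - 98)/(-501 - 235) = ((55/3)/42 - 98)/(-736) = ((1/42)*(55/3) - 98)*(-1/736) = (55/126 - 98)*(-1/736) = -12293/126*(-1/736) = 12293/92736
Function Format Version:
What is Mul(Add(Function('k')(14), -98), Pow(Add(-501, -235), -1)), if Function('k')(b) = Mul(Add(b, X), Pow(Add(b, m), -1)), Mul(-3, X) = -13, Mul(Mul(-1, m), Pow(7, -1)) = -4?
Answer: Rational(12293, 92736) ≈ 0.13256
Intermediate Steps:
m = 28 (m = Mul(-7, -4) = 28)
X = Rational(13, 3) (X = Mul(Rational(-1, 3), -13) = Rational(13, 3) ≈ 4.3333)
Function('k')(b) = Mul(Pow(Add(28, b), -1), Add(Rational(13, 3), b)) (Function('k')(b) = Mul(Add(b, Rational(13, 3)), Pow(Add(b, 28), -1)) = Mul(Add(Rational(13, 3), b), Pow(Add(28, b), -1)) = Mul(Pow(Add(28, b), -1), Add(Rational(13, 3), b)))
Mul(Add(Function('k')(14), -98), Pow(Add(-501, -235), -1)) = Mul(Add(Mul(Pow(Add(28, 14), -1), Add(Rational(13, 3), 14)), -98), Pow(Add(-501, -235), -1)) = Mul(Add(Mul(Pow(42, -1), Rational(55, 3)), -98), Pow(-736, -1)) = Mul(Add(Mul(Rational(1, 42), Rational(55, 3)), -98), Rational(-1, 736)) = Mul(Add(Rational(55, 126), -98), Rational(-1, 736)) = Mul(Rational(-12293, 126), Rational(-1, 736)) = Rational(12293, 92736)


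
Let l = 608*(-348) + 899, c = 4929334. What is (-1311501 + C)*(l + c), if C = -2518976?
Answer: -18074676465573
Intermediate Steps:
l = -210685 (l = -211584 + 899 = -210685)
(-1311501 + C)*(l + c) = (-1311501 - 2518976)*(-210685 + 4929334) = -3830477*4718649 = -18074676465573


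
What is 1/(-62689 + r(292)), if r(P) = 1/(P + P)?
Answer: -584/36610375 ≈ -1.5952e-5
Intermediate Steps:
r(P) = 1/(2*P)
1/(-62689 + r(292)) = 1/(-62689 + (½)/292) = 1/(-62689 + (½)*(1/292)) = 1/(-62689 + 1/584) = 1/(-36610375/584) = -584/36610375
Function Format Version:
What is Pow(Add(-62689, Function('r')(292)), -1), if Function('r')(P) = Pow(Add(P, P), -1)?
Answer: Rational(-584, 36610375) ≈ -1.5952e-5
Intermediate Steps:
Function('r')(P) = Mul(Rational(1, 2), Pow(P, -1)) (Function('r')(P) = Pow(Mul(2, P), -1) = Mul(Rational(1, 2), Pow(P, -1)))
Pow(Add(-62689, Function('r')(292)), -1) = Pow(Add(-62689, Mul(Rational(1, 2), Pow(292, -1))), -1) = Pow(Add(-62689, Mul(Rational(1, 2), Rational(1, 292))), -1) = Pow(Add(-62689, Rational(1, 584)), -1) = Pow(Rational(-36610375, 584), -1) = Rational(-584, 36610375)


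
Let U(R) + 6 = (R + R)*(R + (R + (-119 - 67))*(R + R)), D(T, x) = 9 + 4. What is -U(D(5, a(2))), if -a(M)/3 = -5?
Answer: 116616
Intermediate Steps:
a(M) = 15 (a(M) = -3*(-5) = 15)
D(T, x) = 13
U(R) = -6 + 2*R*(R + 2*R*(-186 + R)) (U(R) = -6 + (R + R)*(R + (R + (-119 - 67))*(R + R)) = -6 + (2*R)*(R + (R - 186)*(2*R)) = -6 + (2*R)*(R + (-186 + R)*(2*R)) = -6 + (2*R)*(R + 2*R*(-186 + R)) = -6 + 2*R*(R + 2*R*(-186 + R)))
-U(D(5, a(2))) = -(-6 - 742*13² + 4*13³) = -(-6 - 742*169 + 4*2197) = -(-6 - 125398 + 8788) = -1*(-116616) = 116616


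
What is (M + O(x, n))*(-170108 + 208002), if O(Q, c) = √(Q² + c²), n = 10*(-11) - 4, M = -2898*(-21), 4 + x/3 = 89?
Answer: 2306153052 + 113682*√8669 ≈ 2.3167e+9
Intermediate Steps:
x = 255 (x = -12 + 3*89 = -12 + 267 = 255)
M = 60858
n = -114 (n = -110 - 4 = -114)
(M + O(x, n))*(-170108 + 208002) = (60858 + √(255² + (-114)²))*(-170108 + 208002) = (60858 + √(65025 + 12996))*37894 = (60858 + √78021)*37894 = (60858 + 3*√8669)*37894 = 2306153052 + 113682*√8669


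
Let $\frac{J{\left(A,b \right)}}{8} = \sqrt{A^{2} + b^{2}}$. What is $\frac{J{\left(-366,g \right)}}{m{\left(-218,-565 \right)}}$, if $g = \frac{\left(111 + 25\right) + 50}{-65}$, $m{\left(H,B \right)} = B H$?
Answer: $\frac{24 \sqrt{15722186}}{4003025} \approx 0.023773$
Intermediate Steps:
$g = - \frac{186}{65}$ ($g = \left(136 + 50\right) \left(- \frac{1}{65}\right) = 186 \left(- \frac{1}{65}\right) = - \frac{186}{65} \approx -2.8615$)
$J{\left(A,b \right)} = 8 \sqrt{A^{2} + b^{2}}$
$\frac{J{\left(-366,g \right)}}{m{\left(-218,-565 \right)}} = \frac{8 \sqrt{\left(-366\right)^{2} + \left(- \frac{186}{65}\right)^{2}}}{\left(-565\right) \left(-218\right)} = \frac{8 \sqrt{133956 + \frac{34596}{4225}}}{123170} = 8 \sqrt{\frac{565998696}{4225}} \cdot \frac{1}{123170} = 8 \frac{6 \sqrt{15722186}}{65} \cdot \frac{1}{123170} = \frac{48 \sqrt{15722186}}{65} \cdot \frac{1}{123170} = \frac{24 \sqrt{15722186}}{4003025}$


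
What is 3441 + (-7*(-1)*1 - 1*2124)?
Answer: 1324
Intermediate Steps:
3441 + (-7*(-1)*1 - 1*2124) = 3441 + (7*1 - 2124) = 3441 + (7 - 2124) = 3441 - 2117 = 1324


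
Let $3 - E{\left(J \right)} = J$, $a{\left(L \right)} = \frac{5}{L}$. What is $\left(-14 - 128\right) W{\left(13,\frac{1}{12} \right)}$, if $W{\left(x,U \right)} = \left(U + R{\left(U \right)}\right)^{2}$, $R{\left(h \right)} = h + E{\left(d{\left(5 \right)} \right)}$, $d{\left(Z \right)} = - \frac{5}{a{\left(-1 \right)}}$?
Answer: $- \frac{11999}{18} \approx -666.61$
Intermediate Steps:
$d{\left(Z \right)} = 1$ ($d{\left(Z \right)} = - \frac{5}{5 \frac{1}{-1}} = - \frac{5}{5 \left(-1\right)} = - \frac{5}{-5} = \left(-5\right) \left(- \frac{1}{5}\right) = 1$)
$E{\left(J \right)} = 3 - J$
$R{\left(h \right)} = 2 + h$ ($R{\left(h \right)} = h + \left(3 - 1\right) = h + 2 = 2 + h$)
$W{\left(x,U \right)} = \left(2 + 2 U\right)^{2}$ ($W{\left(x,U \right)} = \left(U + \left(2 + U\right)\right)^{2} = \left(2 + 2 U\right)^{2}$)
$\left(-14 - 128\right) W{\left(13,\frac{1}{12} \right)} = \left(-14 - 128\right) 4 \left(1 + \frac{1}{12}\right)^{2} = - 142 \cdot 4 \left(1 + \frac{1}{12}\right)^{2} = - 142 \cdot 4 \left(\frac{13}{12}\right)^{2} = - 142 \cdot 4 \cdot \frac{169}{144} = \left(-142\right) \frac{169}{36} = - \frac{11999}{18}$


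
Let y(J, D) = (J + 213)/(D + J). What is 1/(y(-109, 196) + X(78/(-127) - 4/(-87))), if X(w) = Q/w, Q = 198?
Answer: -273093/94838581 ≈ -0.0028796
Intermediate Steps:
y(J, D) = (213 + J)/(D + J)
X(w) = 198/w
1/(y(-109, 196) + X(78/(-127) - 4/(-87))) = 1/((213 - 109)/(196 - 109) + 198/(78/(-127) - 4/(-87))) = 1/(104/87 + 198/(78*(-1/127) - 4*(-1/87))) = 1/((1/87)*104 + 198/(-78/127 + 4/87)) = 1/(104/87 + 198/(-6278/11049)) = 1/(104/87 + 198*(-11049/6278)) = 1/(104/87 - 1093851/3139) = 1/(-94838581/273093) = -273093/94838581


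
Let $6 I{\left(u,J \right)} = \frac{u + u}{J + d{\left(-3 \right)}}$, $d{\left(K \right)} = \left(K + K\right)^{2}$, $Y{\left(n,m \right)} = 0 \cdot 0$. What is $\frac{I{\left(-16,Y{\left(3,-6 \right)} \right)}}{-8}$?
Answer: $\frac{1}{54} \approx 0.018519$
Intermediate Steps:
$Y{\left(n,m \right)} = 0$
$d{\left(K \right)} = 4 K^{2}$ ($d{\left(K \right)} = \left(2 K\right)^{2} = 4 K^{2}$)
$I{\left(u,J \right)} = \frac{u}{3 \left(36 + J\right)}$ ($I{\left(u,J \right)} = \frac{\left(u + u\right) \frac{1}{J + 4 \left(-3\right)^{2}}}{6} = \frac{2 u \frac{1}{J + 4 \cdot 9}}{6} = \frac{2 u \frac{1}{J + 36}}{6} = \frac{2 u \frac{1}{36 + J}}{6} = \frac{u}{3 \left(36 + J\right)}$)
$\frac{I{\left(-16,Y{\left(3,-6 \right)} \right)}}{-8} = \frac{\frac{1}{3} \left(-16\right) \frac{1}{36 + 0}}{-8} = \frac{1}{3} \left(-16\right) \frac{1}{36} \left(- \frac{1}{8}\right) = \left(- \frac{4}{27}\right) \left(- \frac{1}{8}\right) = \frac{1}{54}$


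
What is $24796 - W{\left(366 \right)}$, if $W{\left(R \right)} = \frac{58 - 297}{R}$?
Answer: $\frac{9075575}{366} \approx 24797.0$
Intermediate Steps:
$W{\left(R \right)} = - \frac{239}{R}$
$24796 - W{\left(366 \right)} = 24796 - - \frac{239}{366} = 24796 + \frac{239}{366} = \frac{9075575}{366}$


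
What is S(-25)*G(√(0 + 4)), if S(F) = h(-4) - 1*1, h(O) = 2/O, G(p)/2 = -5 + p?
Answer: 9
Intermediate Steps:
G(p) = -10 + 2*p (G(p) = 2*(-5 + p) = -10 + 2*p)
S(F) = -3/2 (S(F) = 2/(-4) - 1*1 = 2*(-¼) - 1 = -½ - 1 = -3/2)
S(-25)*G(√(0 + 4)) = -3*(-10 + 2*√(0 + 4))/2 = -3*(-10 + 2*√4)/2 = -3*(-10 + 2*2)/2 = -3*(-10 + 4)/2 = -3/2*(-6) = 9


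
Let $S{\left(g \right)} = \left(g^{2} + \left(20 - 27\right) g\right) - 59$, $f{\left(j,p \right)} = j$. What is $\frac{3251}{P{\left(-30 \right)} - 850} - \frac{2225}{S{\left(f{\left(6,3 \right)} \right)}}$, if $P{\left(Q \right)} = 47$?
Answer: $\frac{315072}{10439} \approx 30.182$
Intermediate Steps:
$S{\left(g \right)} = -59 + g^{2} - 7 g$ ($S{\left(g \right)} = \left(g^{2} + \left(20 - 27\right) g\right) - 59 = \left(g^{2} - 7 g\right) - 59 = -59 + g^{2} - 7 g$)
$\frac{3251}{P{\left(-30 \right)} - 850} - \frac{2225}{S{\left(f{\left(6,3 \right)} \right)}} = \frac{3251}{47 - 850} - \frac{2225}{-59 + 6^{2} - 42} = \frac{3251}{47 - 850} - \frac{2225}{-59 + 36 - 42} = \frac{3251}{-803} - \frac{2225}{-65} = 3251 \left(- \frac{1}{803}\right) - - \frac{445}{13} = - \frac{3251}{803} + \frac{445}{13} = \frac{315072}{10439}$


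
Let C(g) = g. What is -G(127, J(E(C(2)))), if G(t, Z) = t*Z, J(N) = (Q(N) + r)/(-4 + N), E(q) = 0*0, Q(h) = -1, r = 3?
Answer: 127/2 ≈ 63.500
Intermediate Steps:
E(q) = 0
J(N) = 2/(-4 + N) (J(N) = (-1 + 3)/(-4 + N) = 2/(-4 + N))
G(t, Z) = Z*t
-G(127, J(E(C(2)))) = -2/(-4 + 0)*127 = -2/(-4)*127 = -2*(-¼)*127 = -(-1)*127/2 = -1*(-127/2) = 127/2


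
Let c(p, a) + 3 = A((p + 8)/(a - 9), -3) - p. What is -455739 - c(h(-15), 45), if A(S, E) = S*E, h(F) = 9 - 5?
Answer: -455731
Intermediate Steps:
h(F) = 4
A(S, E) = E*S
c(p, a) = -3 - p - 3*(8 + p)/(-9 + a) (c(p, a) = -3 + (-3*(p + 8)/(a - 9) - p) = -3 + (-3*(8 + p)/(-9 + a) - p) = -3 + (-p - 3*(8 + p)/(-9 + a)) = -3 - p - 3*(8 + p)/(-9 + a))
-455739 - c(h(-15), 45) = -455739 - (3 - 3*45 + 6*4 - 1*45*4)/(-9 + 45) = -455739 - (3 - 135 + 24 - 180)/36 = -455739 - (-288)/36 = -455739 - 1*(-8) = -455739 + 8 = -455731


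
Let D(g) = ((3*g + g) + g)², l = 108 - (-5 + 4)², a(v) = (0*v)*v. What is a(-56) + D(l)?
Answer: 286225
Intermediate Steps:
a(v) = 0 (a(v) = 0*v = 0)
l = 107 (l = 108 - 1*(-1)² = 108 - 1*1 = 108 - 1 = 107)
D(g) = 25*g² (D(g) = (4*g + g)² = (5*g)² = 25*g²)
a(-56) + D(l) = 0 + 25*107² = 0 + 25*11449 = 0 + 286225 = 286225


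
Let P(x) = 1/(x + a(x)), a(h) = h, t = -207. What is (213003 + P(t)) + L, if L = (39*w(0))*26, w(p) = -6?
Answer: 85664465/414 ≈ 2.0692e+5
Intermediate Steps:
L = -6084 (L = (39*(-6))*26 = -234*26 = -6084)
P(x) = 1/(2*x) (P(x) = 1/(x + x) = 1/(2*x))
(213003 + P(t)) + L = (213003 + (½)/(-207)) - 6084 = (213003 + (½)*(-1/207)) - 6084 = (213003 - 1/414) - 6084 = 88183241/414 - 6084 = 85664465/414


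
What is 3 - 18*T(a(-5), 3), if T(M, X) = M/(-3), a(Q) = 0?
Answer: 3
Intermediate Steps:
T(M, X) = -M/3
3 - 18*T(a(-5), 3) = 3 - (-6)*0 = 3 - 18*0 = 3 + 0 = 3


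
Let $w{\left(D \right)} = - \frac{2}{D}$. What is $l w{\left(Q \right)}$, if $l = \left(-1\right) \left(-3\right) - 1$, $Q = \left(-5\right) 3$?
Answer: $\frac{4}{15} \approx 0.26667$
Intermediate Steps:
$Q = -15$
$l = 2$ ($l = 3 - 1 = 2$)
$l w{\left(Q \right)} = 2 \left(- \frac{2}{-15}\right) = 2 \left(\left(-2\right) \left(- \frac{1}{15}\right)\right) = 2 \cdot \frac{2}{15} = \frac{4}{15}$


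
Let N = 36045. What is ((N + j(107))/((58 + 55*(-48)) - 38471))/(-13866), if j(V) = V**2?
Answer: 23747/284620449 ≈ 8.3434e-5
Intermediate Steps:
((N + j(107))/((58 + 55*(-48)) - 38471))/(-13866) = ((36045 + 107**2)/((58 + 55*(-48)) - 38471))/(-13866) = ((36045 + 11449)/((58 - 2640) - 38471))*(-1/13866) = (47494/(-2582 - 38471))*(-1/13866) = (47494/(-41053))*(-1/13866) = (47494*(-1/41053))*(-1/13866) = -47494/41053*(-1/13866) = 23747/284620449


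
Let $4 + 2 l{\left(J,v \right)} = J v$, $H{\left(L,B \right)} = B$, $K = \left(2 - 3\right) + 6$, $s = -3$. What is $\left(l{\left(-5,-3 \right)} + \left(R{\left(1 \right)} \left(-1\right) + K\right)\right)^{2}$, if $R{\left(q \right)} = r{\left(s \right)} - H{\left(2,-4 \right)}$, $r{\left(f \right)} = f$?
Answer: $\frac{361}{4} \approx 90.25$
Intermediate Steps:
$K = 5$ ($K = -1 + 6 = 5$)
$l{\left(J,v \right)} = -2 + \frac{J v}{2}$
$R{\left(q \right)} = 1$ ($R{\left(q \right)} = -3 - -4 = -3 + 4 = 1$)
$\left(l{\left(-5,-3 \right)} + \left(R{\left(1 \right)} \left(-1\right) + K\right)\right)^{2} = \left(\left(-2 + \frac{1}{2} \left(-5\right) \left(-3\right)\right) + \left(1 \left(-1\right) + 5\right)\right)^{2} = \left(\left(-2 + \frac{15}{2}\right) + \left(-1 + 5\right)\right)^{2} = \left(\frac{11}{2} + 4\right)^{2} = \left(\frac{19}{2}\right)^{2} = \frac{361}{4}$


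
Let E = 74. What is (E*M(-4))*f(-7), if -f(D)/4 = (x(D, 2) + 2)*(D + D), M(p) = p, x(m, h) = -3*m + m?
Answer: -265216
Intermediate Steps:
x(m, h) = -2*m
f(D) = -8*D*(2 - 2*D) (f(D) = -4*(-2*D + 2)*(D + D) = -4*(2 - 2*D)*2*D = -8*D*(2 - 2*D))
(E*M(-4))*f(-7) = (74*(-4))*(16*(-7)*(-1 - 7)) = -4736*(-7)*(-8) = -296*896 = -265216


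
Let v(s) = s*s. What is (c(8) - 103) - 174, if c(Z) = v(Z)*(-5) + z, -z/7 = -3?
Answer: -576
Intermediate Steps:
z = 21 (z = -7*(-3) = 21)
v(s) = s²
c(Z) = 21 - 5*Z² (c(Z) = Z²*(-5) + 21 = -5*Z² + 21 = 21 - 5*Z²)
(c(8) - 103) - 174 = ((21 - 5*8²) - 103) - 174 = ((21 - 5*64) - 103) - 174 = ((21 - 320) - 103) - 174 = (-299 - 103) - 174 = -402 - 174 = -576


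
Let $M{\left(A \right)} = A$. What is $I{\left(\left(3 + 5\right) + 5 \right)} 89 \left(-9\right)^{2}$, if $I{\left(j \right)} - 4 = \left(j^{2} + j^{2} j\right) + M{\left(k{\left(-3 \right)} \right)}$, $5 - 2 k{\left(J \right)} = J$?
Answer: $17114166$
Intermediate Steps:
$k{\left(J \right)} = \frac{5}{2} - \frac{J}{2}$
$I{\left(j \right)} = 8 + j^{2} + j^{3}$ ($I{\left(j \right)} = 4 + \left(\left(j^{2} + j^{2} j\right) + \left(\frac{5}{2} - - \frac{3}{2}\right)\right) = 4 + \left(\left(j^{2} + j^{3}\right) + \left(\frac{5}{2} + \frac{3}{2}\right)\right) = 4 + \left(\left(j^{2} + j^{3}\right) + 4\right) = 4 + \left(4 + j^{2} + j^{3}\right) = 8 + j^{2} + j^{3}$)
$I{\left(\left(3 + 5\right) + 5 \right)} 89 \left(-9\right)^{2} = \left(8 + \left(\left(3 + 5\right) + 5\right)^{2} + \left(\left(3 + 5\right) + 5\right)^{3}\right) 89 \left(-9\right)^{2} = \left(8 + \left(8 + 5\right)^{2} + \left(8 + 5\right)^{3}\right) 89 \cdot 81 = \left(8 + 13^{2} + 13^{3}\right) 89 \cdot 81 = \left(8 + 169 + 2197\right) 89 \cdot 81 = 2374 \cdot 89 \cdot 81 = 211286 \cdot 81 = 17114166$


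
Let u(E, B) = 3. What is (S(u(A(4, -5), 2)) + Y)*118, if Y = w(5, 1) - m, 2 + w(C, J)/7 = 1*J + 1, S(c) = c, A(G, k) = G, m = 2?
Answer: 118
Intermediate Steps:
w(C, J) = -7 + 7*J (w(C, J) = -14 + 7*(1*J + 1) = -14 + 7*(J + 1) = -14 + 7*(1 + J) = -14 + (7 + 7*J) = -7 + 7*J)
Y = -2 (Y = (-7 + 7*1) - 1*2 = (-7 + 7) - 2 = 0 - 2 = -2)
(S(u(A(4, -5), 2)) + Y)*118 = (3 - 2)*118 = 1*118 = 118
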